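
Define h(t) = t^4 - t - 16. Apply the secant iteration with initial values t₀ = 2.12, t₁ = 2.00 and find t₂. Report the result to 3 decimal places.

2.059

h(2.12) = 2.07963, h(2.00) = -2.00000
t₂ = 2.00000 − (-2.00000)·(2.00000 − 2.12000) / (-2.00000 − 2.07963) = 2.00000 − (0.24000)/(-4.07963) = 2.05883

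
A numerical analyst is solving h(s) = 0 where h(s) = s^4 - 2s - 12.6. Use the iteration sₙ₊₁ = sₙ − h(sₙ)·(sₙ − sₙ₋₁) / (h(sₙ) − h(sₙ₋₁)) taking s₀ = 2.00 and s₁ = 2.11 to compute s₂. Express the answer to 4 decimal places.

2.0183

h(2.00) = -0.600000, h(2.11) = 3.001194
s₂ = 2.110000 − 3.001194·(2.110000 − 2.000000) / (3.001194 − (-0.600000)) = 2.110000 − (0.330131)/(3.601194) = 2.018327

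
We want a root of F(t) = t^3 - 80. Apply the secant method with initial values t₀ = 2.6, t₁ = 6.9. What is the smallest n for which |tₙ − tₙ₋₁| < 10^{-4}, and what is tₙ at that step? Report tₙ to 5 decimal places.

n = 8, tₙ = 4.30887

F(2.6) = -62.4240000, F(6.9) = 248.5090000
t₂ = 6.9000000 − 248.5090000·(4.3000000)/(310.9330000) = 3.4632831;  |Δ| = 3.4367169
F(3.4632831) = -38.4602407
t₃ = 3.4632831 − (-38.4602407)·(-3.4367169)/(-286.9692407) = 3.9238793;  |Δ| = 0.4605963
F(3.9238793) = -19.5847001
t₄ = 3.9238793 − (-19.5847001)·(0.4605963)/(18.8755406) = 4.4017803;  |Δ| = 0.4779010
F(4.4017803) = 5.2874443
t₅ = 4.4017803 − 5.2874443·(0.4779010)/(24.8721444) = 4.3001858;  |Δ| = 0.1015946
F(4.3001858) = -0.4826948
t₆ = 4.3001858 − (-0.4826948)·(-0.1015946)/(-5.7701391) = 4.3086846;  |Δ| = 0.0084988
F(4.3086846) = -0.0102940
t₇ = 4.3086846 − (-0.0102940)·(0.0084988)/(0.4724007) = 4.3088698;  |Δ| = 0.0001852
F(4.3088698) = 0.0000208
t₈ = 4.3088698 − 0.0000208·(0.0001852)/(0.0103148) = 4.3088694;  |Δ| = 0.0000004
|t₈ − t₇| = 0.0000004 < 10^{-4}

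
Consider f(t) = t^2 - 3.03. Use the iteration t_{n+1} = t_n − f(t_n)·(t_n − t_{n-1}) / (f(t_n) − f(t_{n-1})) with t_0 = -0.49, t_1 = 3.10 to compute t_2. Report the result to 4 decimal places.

0.5789

f(-0.49) = -2.789900, f(3.10) = 6.580000
t_2 = 3.100000 − 6.580000·(3.100000 − (-0.490000)) / (6.580000 − (-2.789900)) = 3.100000 − (23.622200)/(9.369900) = 0.578927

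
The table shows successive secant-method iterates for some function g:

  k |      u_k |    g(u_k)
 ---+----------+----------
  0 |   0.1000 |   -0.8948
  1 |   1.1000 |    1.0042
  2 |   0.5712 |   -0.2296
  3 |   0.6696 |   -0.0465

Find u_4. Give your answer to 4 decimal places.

0.6946

u_4 = 0.6696 − (-0.0465)·(0.6696 − 0.5712) / (-0.0465 − (-0.2296))
   = 0.6696 − (-0.004576)/(0.183100) = 0.694590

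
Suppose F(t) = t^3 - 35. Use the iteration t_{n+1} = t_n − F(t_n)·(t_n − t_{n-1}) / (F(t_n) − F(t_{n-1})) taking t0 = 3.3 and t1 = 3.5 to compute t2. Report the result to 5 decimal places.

F(3.3) = 0.9370000, F(3.5) = 7.8750000
t2 = 3.5000000 − 7.8750000·(3.5000000 − 3.3000000) / (7.8750000 − 0.9370000) = 3.5000000 − (1.5750000)/(6.9380000) = 3.2729893

3.27299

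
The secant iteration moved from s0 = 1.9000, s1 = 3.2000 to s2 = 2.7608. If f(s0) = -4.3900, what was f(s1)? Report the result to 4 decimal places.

The secant line through (1.9000, -4.3900) and (3.2000, f(s1)) crosses zero at s2 = 2.7608.
So (1.9000, -4.3900), (3.2000, f(s1)), (2.7608, 0) are collinear:
f(s1) = -4.3900 · (3.2000 − 2.7608) / (1.9000 − 2.7608) = -4.3900 · (0.439200)/(-0.860800) = 2.239879

2.2399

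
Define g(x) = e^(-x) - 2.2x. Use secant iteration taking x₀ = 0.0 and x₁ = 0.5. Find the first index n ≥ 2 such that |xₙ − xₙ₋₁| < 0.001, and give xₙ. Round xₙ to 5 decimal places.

g(0.0) = 1.0000000, g(0.5) = -0.4934693
x₂ = 0.5000000 − (-0.4934693)·(0.5000000)/(-1.4934693) = 0.3347909;  |Δ| = 0.1652091
g(0.3347909) = -0.0210524
x₃ = 0.3347909 − (-0.0210524)·(-0.1652091)/(0.4724169) = 0.3274287;  |Δ| = 0.0073622
g(0.3274287) = 0.0004316
x₄ = 0.3274287 − 0.0004316·(-0.0073622)/(0.0214840) = 0.3275766;  |Δ| = 0.0001479
|x₄ − x₃| = 0.0001479 < 0.001

n = 4, xₙ = 0.32758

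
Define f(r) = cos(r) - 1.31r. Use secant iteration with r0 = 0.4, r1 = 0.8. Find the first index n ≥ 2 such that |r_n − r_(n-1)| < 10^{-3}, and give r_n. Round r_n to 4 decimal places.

n = 4, r_n = 0.6209

f(0.4) = 0.397061, f(0.8) = -0.351293
r2 = 0.800000 − (-0.351293)·(0.400000)/(-0.748354) = 0.612232;  |Δ| = 0.187768
f(0.612232) = 0.016344
r3 = 0.612232 − 0.016344·(-0.187768)/(0.367638) = 0.620579;  |Δ| = 0.008348
f(0.620579) = 0.000583
r4 = 0.620579 − 0.000583·(0.008348)/(-0.015761) = 0.620888;  |Δ| = 0.000309
|r4 − r3| = 0.000309 < 10^{-3}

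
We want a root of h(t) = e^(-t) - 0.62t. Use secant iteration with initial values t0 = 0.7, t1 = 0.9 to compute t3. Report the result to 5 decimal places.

0.75670

h(0.7) = 0.0625853, h(0.9) = -0.1514303
t2 = 0.9000000 − (-0.1514303)·(0.9000000 − 0.7000000) / (-0.1514303 − 0.0625853) = 0.9000000 − (-0.0302861)/(-0.2140156) = 0.7584867
h(0.7584867) = -0.0018870
t3 = 0.7584867 − (-0.0018870)·(0.7584867 − 0.9000000) / (-0.0018870 − (-0.1514303)) = 0.7584867 − (0.0002670)/(0.1495433) = 0.7567010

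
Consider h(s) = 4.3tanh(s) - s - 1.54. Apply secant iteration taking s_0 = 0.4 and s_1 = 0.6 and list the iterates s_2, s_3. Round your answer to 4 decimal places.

h(0.4) = -0.306219, h(0.6) = 0.169313
s_2 = 0.600000 − 0.169313·(0.600000 − 0.400000) / (0.169313 − (-0.306219)) = 0.600000 − (0.033863)/(0.475533) = 0.528790
h(0.528790) = 0.014369
s_3 = 0.528790 − 0.014369·(0.528790 − 0.600000) / (0.014369 − 0.169313) = 0.528790 − (-0.001023)/(-0.154944) = 0.522186

0.5288, 0.5222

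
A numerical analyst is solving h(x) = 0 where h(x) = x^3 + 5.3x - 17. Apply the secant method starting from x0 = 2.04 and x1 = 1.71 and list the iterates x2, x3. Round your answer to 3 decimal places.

1.895, 1.905

h(2.04) = 2.30166, h(1.71) = -2.93679
x2 = 1.71000 − (-2.93679)·(1.71000 − 2.04000) / (-2.93679 − 2.30166) = 1.71000 − (0.96914)/(-5.23845) = 1.89501
h(1.89501) = -0.15143
x3 = 1.89501 − (-0.15143)·(1.89501 − 1.71000) / (-0.15143 − (-2.93679)) = 1.89501 − (-0.02801)/(2.78536) = 1.90506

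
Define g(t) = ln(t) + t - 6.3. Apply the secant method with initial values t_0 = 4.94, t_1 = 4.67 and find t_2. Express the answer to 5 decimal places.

4.74353

g(4.94) = 0.2373653, g(4.67) = -0.0888409
t_2 = 4.6700000 − (-0.0888409)·(4.6700000 − 4.9400000) / (-0.0888409 − 0.2373653) = 4.6700000 − (0.0239871)/(-0.3262063) = 4.7435334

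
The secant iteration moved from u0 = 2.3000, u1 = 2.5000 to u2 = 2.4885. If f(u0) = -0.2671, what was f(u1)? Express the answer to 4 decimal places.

0.0163

The secant line through (2.3000, -0.2671) and (2.5000, f(u1)) crosses zero at u2 = 2.4885.
So (2.3000, -0.2671), (2.5000, f(u1)), (2.4885, 0) are collinear:
f(u1) = -0.2671 · (2.5000 − 2.4885) / (2.3000 − 2.4885) = -0.2671 · (0.011500)/(-0.188500) = 0.016295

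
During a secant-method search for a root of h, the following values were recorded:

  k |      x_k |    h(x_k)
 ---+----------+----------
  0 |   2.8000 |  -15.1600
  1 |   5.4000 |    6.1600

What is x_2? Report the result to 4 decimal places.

4.6488

x_2 = 5.4000 − 6.1600·(5.4000 − 2.8000) / (6.1600 − (-15.1600))
   = 5.4000 − (16.016000)/(21.320000) = 4.648780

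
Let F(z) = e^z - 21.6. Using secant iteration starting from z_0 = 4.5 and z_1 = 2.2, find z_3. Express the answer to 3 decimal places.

3.359

F(4.5) = 68.41713, F(2.2) = -12.57499
z_2 = 2.20000 − (-12.57499)·(2.20000 − 4.50000) / (-12.57499 − 68.41713) = 2.20000 − (28.92247)/(-80.99212) = 2.55710
F(2.55710) = -8.70161
z_3 = 2.55710 − (-8.70161)·(2.55710 − 2.20000) / (-8.70161 − (-12.57499)) = 2.55710 − (-3.10737)/(3.87337) = 3.35934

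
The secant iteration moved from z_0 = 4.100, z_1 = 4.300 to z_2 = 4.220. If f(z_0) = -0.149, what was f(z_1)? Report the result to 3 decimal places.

The secant line through (4.100, -0.149) and (4.300, f(z_1)) crosses zero at z_2 = 4.220.
So (4.100, -0.149), (4.300, f(z_1)), (4.220, 0) are collinear:
f(z_1) = -0.149 · (4.300 − 4.220) / (4.100 − 4.220) = -0.149 · (0.08000)/(-0.12000) = 0.09933

0.099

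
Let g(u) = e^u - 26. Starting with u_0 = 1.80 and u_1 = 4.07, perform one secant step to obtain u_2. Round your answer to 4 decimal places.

2.6625

g(1.80) = -19.950353, g(4.07) = 32.556963
u_2 = 4.070000 − 32.556963·(4.070000 − 1.800000) / (32.556963 − (-19.950353)) = 4.070000 − (73.904305)/(52.507315) = 2.662495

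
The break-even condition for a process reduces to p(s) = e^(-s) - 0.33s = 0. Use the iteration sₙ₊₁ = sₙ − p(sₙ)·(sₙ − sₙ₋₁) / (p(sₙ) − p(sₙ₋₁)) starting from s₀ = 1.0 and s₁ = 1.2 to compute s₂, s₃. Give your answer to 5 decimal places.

1.05710, 1.05499

p(1.0) = 0.0378794, p(1.2) = -0.0948058
s₂ = 1.2000000 − (-0.0948058)·(1.2000000 − 1.0000000) / (-0.0948058 − 0.0378794) = 1.2000000 − (-0.0189612)/(-0.1326852) = 1.0570967
p(1.0570967) = -0.0013788
s₃ = 1.0570967 − (-0.0013788)·(1.0570967 − 1.2000000) / (-0.0013788 − (-0.0948058)) = 1.0570967 − (0.0001970)/(0.0934270) = 1.0549878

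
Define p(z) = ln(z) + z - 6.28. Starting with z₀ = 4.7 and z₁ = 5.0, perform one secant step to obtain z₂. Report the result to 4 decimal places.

4.7269

p(4.7) = -0.032437, p(5.0) = 0.329438
z₂ = 5.000000 − 0.329438·(5.000000 − 4.700000) / (0.329438 − (-0.032437)) = 5.000000 − (0.098831)/(0.361875) = 4.726891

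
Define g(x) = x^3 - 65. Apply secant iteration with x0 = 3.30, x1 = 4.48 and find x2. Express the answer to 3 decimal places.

g(3.30) = -29.06300, g(4.48) = 24.91539
x2 = 4.48000 − 24.91539·(4.48000 − 3.30000) / (24.91539 − (-29.06300)) = 4.48000 − (29.40016)/(53.97839) = 3.93533

3.935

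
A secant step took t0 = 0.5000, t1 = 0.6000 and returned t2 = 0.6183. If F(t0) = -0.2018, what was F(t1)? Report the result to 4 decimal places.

-0.0312

The secant line through (0.5000, -0.2018) and (0.6000, F(t1)) crosses zero at t2 = 0.6183.
So (0.5000, -0.2018), (0.6000, F(t1)), (0.6183, 0) are collinear:
F(t1) = -0.2018 · (0.6000 − 0.6183) / (0.5000 − 0.6183) = -0.2018 · (-0.018300)/(-0.118300) = -0.031217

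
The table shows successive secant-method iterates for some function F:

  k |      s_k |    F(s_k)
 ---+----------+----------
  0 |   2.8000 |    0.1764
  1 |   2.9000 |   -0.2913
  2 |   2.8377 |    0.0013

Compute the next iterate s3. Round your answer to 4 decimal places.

2.8380

s3 = 2.8377 − 0.0013·(2.8377 − 2.9000) / (0.0013 − (-0.2913))
   = 2.8377 − (-0.000081)/(0.292600) = 2.837977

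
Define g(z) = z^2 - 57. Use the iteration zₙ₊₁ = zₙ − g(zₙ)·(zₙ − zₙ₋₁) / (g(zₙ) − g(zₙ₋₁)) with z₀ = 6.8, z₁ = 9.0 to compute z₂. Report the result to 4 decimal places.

7.4810

g(6.8) = -10.760000, g(9.0) = 24.000000
z₂ = 9.000000 − 24.000000·(9.000000 − 6.800000) / (24.000000 − (-10.760000)) = 9.000000 − (52.800000)/(34.760000) = 7.481013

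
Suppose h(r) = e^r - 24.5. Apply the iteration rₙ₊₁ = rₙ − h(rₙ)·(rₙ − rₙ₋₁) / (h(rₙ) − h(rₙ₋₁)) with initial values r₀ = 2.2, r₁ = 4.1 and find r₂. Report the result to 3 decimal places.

h(2.2) = -15.47499, h(4.1) = 35.84029
r₂ = 4.10000 − 35.84029·(4.10000 − 2.20000) / (35.84029 − (-15.47499)) = 4.10000 − (68.09655)/(51.31527) = 2.77298

2.773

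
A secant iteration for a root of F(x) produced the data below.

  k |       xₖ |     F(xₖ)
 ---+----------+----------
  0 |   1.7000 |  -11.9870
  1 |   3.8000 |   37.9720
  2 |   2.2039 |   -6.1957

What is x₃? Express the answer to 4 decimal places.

2.4278

x₃ = 2.2039 − (-6.1957)·(2.2039 − 3.8000) / (-6.1957 − 37.9720)
   = 2.2039 − (9.888957)/(-44.167700) = 2.427796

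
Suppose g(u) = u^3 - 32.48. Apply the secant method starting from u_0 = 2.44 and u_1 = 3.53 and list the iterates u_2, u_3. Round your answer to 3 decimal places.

3.104, 3.182

g(2.44) = -17.95322, g(3.53) = 11.50698
u_2 = 3.53000 − 11.50698·(3.53000 − 2.44000) / (11.50698 − (-17.95322)) = 3.53000 − (12.54260)/(29.46019) = 3.10425
g(3.10425) = -2.56623
u_3 = 3.10425 − (-2.56623)·(3.10425 − 3.53000) / (-2.56623 − 11.50698) = 3.10425 − (1.09257)/(-14.07321) = 3.18189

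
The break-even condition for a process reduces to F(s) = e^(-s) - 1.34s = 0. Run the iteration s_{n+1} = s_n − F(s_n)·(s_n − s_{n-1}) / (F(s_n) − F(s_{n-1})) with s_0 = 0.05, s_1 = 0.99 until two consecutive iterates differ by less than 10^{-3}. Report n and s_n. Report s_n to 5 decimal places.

n = 5, s_n = 0.46756

F(0.05) = 0.8842294, F(0.99) = -0.9550233
s_2 = 0.9900000 − (-0.9550233)·(0.9400000)/(-1.8392527) = 0.5019094;  |Δ| = 0.4880906
F(0.5019094) = -0.0671850
s_3 = 0.5019094 − (-0.0671850)·(-0.4880906)/(0.8878383) = 0.4649744;  |Δ| = 0.0369351
F(0.4649744) = 0.0050856
s_4 = 0.4649744 − 0.0050856·(-0.0369351)/(0.0722706) = 0.4675734;  |Δ| = 0.0025991
F(0.4675734) = -0.0000277
s_5 = 0.4675734 − (-0.0000277)·(0.0025991)/(-0.0051132) = 0.4675594;  |Δ| = 0.0000141
|s_5 − s_4| = 0.0000141 < 10^{-3}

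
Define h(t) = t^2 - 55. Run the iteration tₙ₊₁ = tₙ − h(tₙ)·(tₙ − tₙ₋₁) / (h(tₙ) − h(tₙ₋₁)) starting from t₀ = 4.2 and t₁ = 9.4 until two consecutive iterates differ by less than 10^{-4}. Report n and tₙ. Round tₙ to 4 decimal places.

h(4.2) = -37.360000, h(9.4) = 33.360000
t₂ = 9.400000 − 33.360000·(5.200000)/(70.720000) = 6.947059;  |Δ| = 2.452941
h(6.947059) = -6.738374
t₃ = 6.947059 − (-6.738374)·(-2.452941)/(-40.098374) = 7.359266;  |Δ| = 0.412207
h(7.359266) = -0.841205
t₄ = 7.359266 − (-0.841205)·(0.412207)/(5.897169) = 7.418065;  |Δ| = 0.058800
h(7.418065) = 0.027695
t₅ = 7.418065 − 0.027695·(0.058800)/(0.868900) = 7.416191;  |Δ| = 0.001874
h(7.416191) = -0.000107
t₆ = 7.416191 − (-0.000107)·(-0.001874)/(-0.027802) = 7.416198;  |Δ| = 0.000007
|t₆ − t₅| = 0.000007 < 10^{-4}

n = 6, tₙ = 7.4162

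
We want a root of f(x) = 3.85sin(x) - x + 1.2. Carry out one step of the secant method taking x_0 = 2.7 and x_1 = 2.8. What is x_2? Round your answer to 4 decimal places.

f(2.7) = 0.145413, f(2.8) = -0.310296
x_2 = 2.800000 − (-0.310296)·(2.800000 − 2.700000) / (-0.310296 − 0.145413) = 2.800000 − (-0.031030)/(-0.455708) = 2.731909

2.7319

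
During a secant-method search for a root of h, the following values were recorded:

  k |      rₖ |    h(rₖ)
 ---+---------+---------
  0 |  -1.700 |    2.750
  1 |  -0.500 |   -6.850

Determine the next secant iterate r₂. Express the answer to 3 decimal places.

r₂ = -0.500 − (-6.850)·(-0.500 − (-1.700)) / (-6.850 − 2.750)
   = -0.500 − (-8.22000)/(-9.60000) = -1.35625

-1.356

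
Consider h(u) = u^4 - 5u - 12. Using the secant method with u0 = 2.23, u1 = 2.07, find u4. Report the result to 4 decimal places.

2.1886

h(2.23) = 1.579734, h(2.07) = -3.989632
u2 = 2.070000 − (-3.989632)·(2.070000 − 2.230000) / (-3.989632 − 1.579734) = 2.070000 − (0.638341)/(-5.569366) = 2.184616
h(2.184616) = -0.145857
u3 = 2.184616 − (-0.145857)·(2.184616 − 2.070000) / (-0.145857 − (-3.989632)) = 2.184616 − (-0.016718)/(3.843775) = 2.188966
h(2.188966) = 0.014324
u4 = 2.188966 − 0.014324·(2.188966 − 2.184616) / (0.014324 − (-0.145857)) = 2.188966 − (0.000062)/(0.160182) = 2.188577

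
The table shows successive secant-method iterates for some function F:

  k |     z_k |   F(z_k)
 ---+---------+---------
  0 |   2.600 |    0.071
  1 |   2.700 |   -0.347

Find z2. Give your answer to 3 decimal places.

z2 = 2.700 − (-0.347)·(2.700 − 2.600) / (-0.347 − 0.071)
   = 2.700 − (-0.03470)/(-0.41800) = 2.61699

2.617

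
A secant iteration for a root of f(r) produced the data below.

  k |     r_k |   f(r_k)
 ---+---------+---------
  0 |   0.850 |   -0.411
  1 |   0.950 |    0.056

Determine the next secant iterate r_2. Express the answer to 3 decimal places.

r_2 = 0.950 − 0.056·(0.950 − 0.850) / (0.056 − (-0.411))
   = 0.950 − (0.00560)/(0.46700) = 0.93801

0.938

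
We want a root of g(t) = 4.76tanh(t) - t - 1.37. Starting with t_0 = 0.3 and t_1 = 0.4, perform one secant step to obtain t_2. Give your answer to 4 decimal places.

g(0.3) = -0.283352, g(0.4) = 0.038557
t_2 = 0.400000 − 0.038557·(0.400000 − 0.300000) / (0.038557 − (-0.283352)) = 0.400000 − (0.003856)/(0.321909) = 0.388022

0.3880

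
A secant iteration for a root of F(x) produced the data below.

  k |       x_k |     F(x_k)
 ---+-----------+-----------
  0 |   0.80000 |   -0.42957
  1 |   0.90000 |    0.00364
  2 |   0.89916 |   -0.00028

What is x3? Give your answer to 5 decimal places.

x3 = 0.89916 − (-0.00028)·(0.89916 − 0.90000) / (-0.00028 − 0.00364)
   = 0.89916 − (0.0000002)/(-0.0039200) = 0.8992200

0.89922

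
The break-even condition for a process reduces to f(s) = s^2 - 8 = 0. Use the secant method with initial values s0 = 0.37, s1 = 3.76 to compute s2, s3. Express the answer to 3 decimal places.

f(0.37) = -7.86310, f(3.76) = 6.13760
s2 = 3.76000 − 6.13760·(3.76000 − 0.37000) / (6.13760 − (-7.86310)) = 3.76000 − (20.80646)/(14.00070) = 2.27390
f(2.27390) = -2.82939
s3 = 2.27390 − (-2.82939)·(2.27390 − 3.76000) / (-2.82939 − 6.13760) = 2.27390 − (4.20476)/(-8.96699) = 2.74281

2.274, 2.743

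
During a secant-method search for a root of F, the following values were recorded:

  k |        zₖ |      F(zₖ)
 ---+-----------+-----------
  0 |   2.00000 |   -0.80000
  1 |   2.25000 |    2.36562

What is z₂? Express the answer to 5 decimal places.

z₂ = 2.25000 − 2.36562·(2.25000 − 2.00000) / (2.36562 − (-0.80000))
   = 2.25000 − (0.5914050)/(3.1656200) = 2.0631788

2.06318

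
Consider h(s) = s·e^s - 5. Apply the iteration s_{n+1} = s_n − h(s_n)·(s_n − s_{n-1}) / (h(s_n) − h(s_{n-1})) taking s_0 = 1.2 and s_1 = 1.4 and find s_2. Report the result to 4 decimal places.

1.3200

h(1.2) = -1.015860, h(1.4) = 0.677280
s_2 = 1.400000 − 0.677280·(1.400000 − 1.200000) / (0.677280 − (-1.015860)) = 1.400000 − (0.135456)/(1.693140) = 1.319997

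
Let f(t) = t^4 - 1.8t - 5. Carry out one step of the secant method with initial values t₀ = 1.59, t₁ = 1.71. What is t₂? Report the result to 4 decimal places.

1.6808

f(1.59) = -1.470710, f(1.71) = 0.472361
t₂ = 1.710000 − 0.472361·(1.710000 − 1.590000) / (0.472361 − (-1.470710)) = 1.710000 − (0.056683)/(1.943071) = 1.680828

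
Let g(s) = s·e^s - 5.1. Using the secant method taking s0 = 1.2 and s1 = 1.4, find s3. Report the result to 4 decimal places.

g(1.2) = -1.115860, g(1.4) = 0.577280
s2 = 1.400000 − 0.577280·(1.400000 − 1.200000) / (0.577280 − (-1.115860)) = 1.400000 − (0.115456)/(1.693140) = 1.331810
g(1.331810) = -0.055250
s3 = 1.331810 − (-0.055250)·(1.331810 − 1.400000) / (-0.055250 − 0.577280) = 1.331810 − (0.003768)/(-0.632530) = 1.337766

1.3378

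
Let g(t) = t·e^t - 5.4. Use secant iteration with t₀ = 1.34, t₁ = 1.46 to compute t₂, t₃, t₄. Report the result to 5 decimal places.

g(1.34) = -0.2824817, g(1.46) = 0.8867009
t₂ = 1.4600000 − 0.8867009·(1.4600000 − 1.3400000) / (0.8867009 − (-0.2824817)) = 1.4600000 − (0.1064041)/(1.1691826) = 1.3689927
g(1.3689927) = -0.0179573
t₃ = 1.3689927 − (-0.0179573)·(1.3689927 − 1.4600000) / (-0.0179573 − 0.8867009) = 1.3689927 − (0.0016342)/(-0.9046583) = 1.3707992
g(1.3707992) = -0.0011112
t₄ = 1.3707992 − (-0.0011112)·(1.3707992 − 1.3689927) / (-0.0011112 − (-0.0179573)) = 1.3707992 − (-0.0000020)/(0.0168462) = 1.3709184

1.36899, 1.37080, 1.37092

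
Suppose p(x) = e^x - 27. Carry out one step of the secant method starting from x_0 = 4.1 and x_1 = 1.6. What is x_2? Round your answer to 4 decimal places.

p(4.1) = 33.340288, p(1.6) = -22.046968
x_2 = 1.600000 − (-22.046968)·(1.600000 − 4.100000) / (-22.046968 − 33.340288) = 1.600000 − (55.117419)/(-55.387255) = 2.595128

2.5951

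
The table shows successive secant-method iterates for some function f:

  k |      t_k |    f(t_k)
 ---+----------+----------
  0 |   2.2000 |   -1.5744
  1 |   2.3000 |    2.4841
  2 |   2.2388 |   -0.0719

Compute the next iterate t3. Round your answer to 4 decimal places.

t3 = 2.2388 − (-0.0719)·(2.2388 − 2.3000) / (-0.0719 − 2.4841)
   = 2.2388 − (0.004400)/(-2.556000) = 2.240522

2.2405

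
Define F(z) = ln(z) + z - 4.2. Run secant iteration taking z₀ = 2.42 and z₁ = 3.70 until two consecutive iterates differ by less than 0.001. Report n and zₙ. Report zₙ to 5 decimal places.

n = 4, zₙ = 3.07628

F(2.42) = -0.8962325, F(3.70) = 0.8083328
z₂ = 3.7000000 − 0.8083328·(1.2800000)/(1.7045653) = 3.0930030;  |Δ| = 0.6069970
F(3.0930030) = 0.0221455
z₃ = 3.0930030 − 0.0221455·(-0.6069970)/(-0.7861874) = 3.0759050;  |Δ| = 0.0170980
F(3.0759050) = -0.0004958
z₄ = 3.0759050 − (-0.0004958)·(-0.0170980)/(-0.0226413) = 3.0762794;  |Δ| = 0.0003744
|z₄ − z₃| = 0.0003744 < 0.001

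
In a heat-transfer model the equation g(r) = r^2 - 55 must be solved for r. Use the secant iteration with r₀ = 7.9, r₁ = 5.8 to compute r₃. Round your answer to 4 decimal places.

7.4232

g(7.9) = 7.410000, g(5.8) = -21.360000
r₂ = 5.800000 − (-21.360000)·(5.800000 − 7.900000) / (-21.360000 − 7.410000) = 5.800000 − (44.856000)/(-28.770000) = 7.359124
g(7.359124) = -0.843293
r₃ = 7.359124 − (-0.843293)·(7.359124 − 5.800000) / (-0.843293 − (-21.360000)) = 7.359124 − (-1.314798)/(20.516707) = 7.423208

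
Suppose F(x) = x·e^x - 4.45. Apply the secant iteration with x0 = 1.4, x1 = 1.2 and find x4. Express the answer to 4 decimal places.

F(1.4) = 1.227280, F(1.2) = -0.465860
x2 = 1.200000 − (-0.465860)·(1.200000 − 1.400000) / (-0.465860 − 1.227280) = 1.200000 − (0.093172)/(-1.693140) = 1.255029
F(1.255029) = -0.047433
x3 = 1.255029 − (-0.047433)·(1.255029 − 1.200000) / (-0.047433 − (-0.465860)) = 1.255029 − (-0.002610)/(0.418427) = 1.261267
F(1.261267) = 0.002136
x4 = 1.261267 − 0.002136·(1.261267 − 1.255029) / (0.002136 − (-0.047433)) = 1.261267 − (0.000013)/(0.049569) = 1.260998

1.2610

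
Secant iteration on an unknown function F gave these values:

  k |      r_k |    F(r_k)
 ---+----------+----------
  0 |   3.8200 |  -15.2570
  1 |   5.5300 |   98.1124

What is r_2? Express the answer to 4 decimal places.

r_2 = 5.5300 − 98.1124·(5.5300 − 3.8200) / (98.1124 − (-15.2570))
   = 5.5300 − (167.772204)/(113.369400) = 4.050128

4.0501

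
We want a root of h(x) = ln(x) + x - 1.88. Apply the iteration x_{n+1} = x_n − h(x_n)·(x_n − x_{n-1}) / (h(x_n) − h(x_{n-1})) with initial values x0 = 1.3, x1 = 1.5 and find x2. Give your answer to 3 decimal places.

1.485

h(1.3) = -0.31764, h(1.5) = 0.02547
x2 = 1.50000 − 0.02547·(1.50000 − 1.30000) / (0.02547 − (-0.31764)) = 1.50000 − (0.00509)/(0.34310) = 1.48516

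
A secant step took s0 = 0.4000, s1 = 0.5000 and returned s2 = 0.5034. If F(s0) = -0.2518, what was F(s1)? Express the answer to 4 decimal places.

The secant line through (0.4000, -0.2518) and (0.5000, F(s1)) crosses zero at s2 = 0.5034.
So (0.4000, -0.2518), (0.5000, F(s1)), (0.5034, 0) are collinear:
F(s1) = -0.2518 · (0.5000 − 0.5034) / (0.4000 − 0.5034) = -0.2518 · (-0.003400)/(-0.103400) = -0.008280

-0.0083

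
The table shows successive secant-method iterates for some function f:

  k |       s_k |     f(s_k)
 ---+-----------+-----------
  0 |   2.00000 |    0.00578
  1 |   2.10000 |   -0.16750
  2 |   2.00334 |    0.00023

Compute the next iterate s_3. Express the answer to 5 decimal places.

s_3 = 2.00334 − 0.00023·(2.00334 − 2.10000) / (0.00023 − (-0.16750))
   = 2.00334 − (-0.0000222)/(0.1677300) = 2.0034725

2.00347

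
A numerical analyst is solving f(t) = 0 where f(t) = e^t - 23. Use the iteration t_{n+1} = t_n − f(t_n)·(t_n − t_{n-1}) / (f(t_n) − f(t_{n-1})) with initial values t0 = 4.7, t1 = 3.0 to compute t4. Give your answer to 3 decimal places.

f(4.7) = 86.94717, f(3.0) = -2.91446
t2 = 3.00000 − (-2.91446)·(3.00000 − 4.70000) / (-2.91446 − 86.94717) = 3.00000 − (4.95459)/(-89.86164) = 3.05514
f(3.05514) = -1.77593
t3 = 3.05514 − (-1.77593)·(3.05514 − 3.00000) / (-1.77593 − (-2.91446)) = 3.05514 − (-0.09792)/(1.13853) = 3.14114
f(3.14114) = 0.13020
t4 = 3.14114 − 0.13020·(3.14114 − 3.05514) / (0.13020 − (-1.77593)) = 3.14114 − (0.01120)/(1.90613) = 3.13526

3.135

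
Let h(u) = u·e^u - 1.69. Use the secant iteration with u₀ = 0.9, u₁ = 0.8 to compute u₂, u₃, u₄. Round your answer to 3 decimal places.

0.779, 0.777, 0.777

h(0.9) = 0.52364, h(0.8) = 0.09043
u₂ = 0.80000 − 0.09043·(0.80000 − 0.90000) / (0.09043 − 0.52364) = 0.80000 − (-0.00904)/(-0.43321) = 0.77912
h(0.77912) = 0.00815
u₃ = 0.77912 − 0.00815·(0.77912 − 0.80000) / (0.00815 − 0.09043) = 0.77912 − (-0.00017)/(-0.08228) = 0.77706
h(0.77706) = 0.00014
u₄ = 0.77706 − 0.00014·(0.77706 − 0.77912) / (0.00014 − 0.00815) = 0.77706 − (0.00000)/(-0.00801) = 0.77702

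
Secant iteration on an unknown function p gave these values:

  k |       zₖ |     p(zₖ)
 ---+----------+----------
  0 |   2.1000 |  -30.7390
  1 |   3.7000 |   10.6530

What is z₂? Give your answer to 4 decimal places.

z₂ = 3.7000 − 10.6530·(3.7000 − 2.1000) / (10.6530 − (-30.7390))
   = 3.7000 − (17.044800)/(41.392000) = 3.288210

3.2882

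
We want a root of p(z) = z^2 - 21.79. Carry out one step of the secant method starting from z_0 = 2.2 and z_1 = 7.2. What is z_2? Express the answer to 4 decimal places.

4.0032

p(2.2) = -16.950000, p(7.2) = 30.050000
z_2 = 7.200000 − 30.050000·(7.200000 − 2.200000) / (30.050000 − (-16.950000)) = 7.200000 − (150.250000)/(47.000000) = 4.003191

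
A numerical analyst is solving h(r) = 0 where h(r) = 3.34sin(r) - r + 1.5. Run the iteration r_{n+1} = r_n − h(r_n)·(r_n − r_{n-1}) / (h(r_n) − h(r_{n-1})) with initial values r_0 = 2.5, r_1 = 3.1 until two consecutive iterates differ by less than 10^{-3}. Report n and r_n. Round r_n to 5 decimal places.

h(2.5) = 0.9988970, h(3.1) = -1.4611206
r_2 = 3.1000000 − (-1.4611206)·(0.6000000)/(-2.4600175) = 2.7436317;  |Δ| = 0.3563683
h(2.7436317) = 0.0507502
r_3 = 2.7436317 − 0.0507502·(-0.3563683)/(1.5118708) = 2.7555942;  |Δ| = 0.0119625
h(2.7555942) = 0.0018635
r_4 = 2.7555942 − 0.0018635·(0.0119625)/(-0.0488867) = 2.7560502;  |Δ| = 0.0004560
|r_4 − r_3| = 0.0004560 < 10^{-3}

n = 4, r_n = 2.75605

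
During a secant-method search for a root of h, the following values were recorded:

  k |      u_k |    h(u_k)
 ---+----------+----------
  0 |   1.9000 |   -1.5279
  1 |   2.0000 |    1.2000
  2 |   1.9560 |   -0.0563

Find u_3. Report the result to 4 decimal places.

1.9580

u_3 = 1.9560 − (-0.0563)·(1.9560 − 2.0000) / (-0.0563 − 1.2000)
   = 1.9560 − (0.002477)/(-1.256300) = 1.957972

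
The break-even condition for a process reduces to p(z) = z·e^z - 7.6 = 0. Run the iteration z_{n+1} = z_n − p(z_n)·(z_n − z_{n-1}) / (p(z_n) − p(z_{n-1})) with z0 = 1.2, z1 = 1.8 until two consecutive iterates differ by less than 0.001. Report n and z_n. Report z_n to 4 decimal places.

n = 5, z_n = 1.5743

p(1.2) = -3.615860, p(1.8) = 3.289365
z2 = 1.800000 − 3.289365·(0.600000)/(6.905225) = 1.514185;  |Δ| = 0.285815
p(1.514185) = -0.716951
z3 = 1.514185 − (-0.716951)·(-0.285815)/(-4.006316) = 1.565333;  |Δ| = 0.051148
p(1.565333) = -0.111031
z4 = 1.565333 − (-0.111031)·(0.051148)/(0.605920) = 1.574705;  |Δ| = 0.009373
p(1.574705) = 0.004753
z5 = 1.574705 − 0.004753·(0.009373)/(0.115783) = 1.574321;  |Δ| = 0.000385
|z5 − z4| = 0.000385 < 0.001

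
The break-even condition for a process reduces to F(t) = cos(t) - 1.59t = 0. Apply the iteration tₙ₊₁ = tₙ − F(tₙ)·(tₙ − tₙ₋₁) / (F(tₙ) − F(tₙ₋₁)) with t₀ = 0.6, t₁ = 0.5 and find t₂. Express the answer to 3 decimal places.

0.539

F(0.6) = -0.12866, F(0.5) = 0.08258
t₂ = 0.50000 − 0.08258·(0.50000 − 0.60000) / (0.08258 − (-0.12866)) = 0.50000 − (-0.00826)/(0.21125) = 0.53909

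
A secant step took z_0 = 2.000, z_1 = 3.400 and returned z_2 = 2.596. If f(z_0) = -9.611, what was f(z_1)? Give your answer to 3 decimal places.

12.965

The secant line through (2.000, -9.611) and (3.400, f(z_1)) crosses zero at z_2 = 2.596.
So (2.000, -9.611), (3.400, f(z_1)), (2.596, 0) are collinear:
f(z_1) = -9.611 · (3.400 − 2.596) / (2.000 − 2.596) = -9.611 · (0.80400)/(-0.59600) = 12.96517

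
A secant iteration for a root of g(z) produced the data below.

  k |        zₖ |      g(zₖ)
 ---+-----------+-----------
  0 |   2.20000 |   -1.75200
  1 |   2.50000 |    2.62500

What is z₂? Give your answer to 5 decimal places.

z₂ = 2.50000 − 2.62500·(2.50000 − 2.20000) / (2.62500 − (-1.75200))
   = 2.50000 − (0.7875000)/(4.3770000) = 2.3200822

2.32008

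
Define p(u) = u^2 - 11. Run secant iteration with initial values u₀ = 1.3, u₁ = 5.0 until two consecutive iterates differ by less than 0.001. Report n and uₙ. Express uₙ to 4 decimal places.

p(1.3) = -9.310000, p(5.0) = 14.000000
u₂ = 5.000000 − 14.000000·(3.700000)/(23.310000) = 2.777778;  |Δ| = 2.222222
p(2.777778) = -3.283951
u₃ = 2.777778 − (-3.283951)·(-2.222222)/(-17.283951) = 3.200000;  |Δ| = 0.422222
p(3.200000) = -0.760000
u₄ = 3.200000 − (-0.760000)·(0.422222)/(2.523951) = 3.327138;  |Δ| = 0.127138
p(3.327138) = 0.069844
u₅ = 3.327138 − 0.069844·(0.127138)/(0.829844) = 3.316437;  |Δ| = 0.010701
p(3.316437) = -0.001246
u₆ = 3.316437 − (-0.001246)·(-0.010701)/(-0.071090) = 3.316624;  |Δ| = 0.000188
|u₆ − u₅| = 0.000188 < 0.001

n = 6, uₙ = 3.3166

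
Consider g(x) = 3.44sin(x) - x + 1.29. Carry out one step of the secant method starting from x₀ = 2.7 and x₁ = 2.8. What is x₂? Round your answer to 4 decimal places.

g(2.7) = 0.060187, g(2.8) = -0.357641
x₂ = 2.800000 − (-0.357641)·(2.800000 − 2.700000) / (-0.357641 − 0.060187) = 2.800000 − (-0.035764)/(-0.417828) = 2.714405

2.7144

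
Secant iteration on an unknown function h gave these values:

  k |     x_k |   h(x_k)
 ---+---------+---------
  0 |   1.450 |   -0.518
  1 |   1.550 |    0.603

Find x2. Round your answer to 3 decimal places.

1.496

x2 = 1.550 − 0.603·(1.550 − 1.450) / (0.603 − (-0.518))
   = 1.550 − (0.06030)/(1.12100) = 1.49621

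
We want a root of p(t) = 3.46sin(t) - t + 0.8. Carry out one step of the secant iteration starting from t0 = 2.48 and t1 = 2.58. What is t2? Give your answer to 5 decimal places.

p(2.48) = 0.4457349, p(2.58) = 0.0625708
t2 = 2.5800000 − 0.0625708·(2.5800000 − 2.4800000) / (0.0625708 − 0.4457349) = 2.5800000 − (0.0062571)/(-0.3831642) = 2.5963300

2.59633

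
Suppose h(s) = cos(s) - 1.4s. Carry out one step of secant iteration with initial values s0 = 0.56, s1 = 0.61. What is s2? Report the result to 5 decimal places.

0.59240

h(0.56) = 0.0632551, h(0.61) = -0.0343520
s2 = 0.6100000 − (-0.0343520)·(0.6100000 − 0.5600000) / (-0.0343520 − 0.0632551) = 0.6100000 − (-0.0017176)/(-0.0976071) = 0.5924029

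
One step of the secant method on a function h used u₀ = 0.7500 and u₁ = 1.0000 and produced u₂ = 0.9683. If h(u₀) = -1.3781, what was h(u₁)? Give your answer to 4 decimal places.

0.2001

The secant line through (0.7500, -1.3781) and (1.0000, h(u₁)) crosses zero at u₂ = 0.9683.
So (0.7500, -1.3781), (1.0000, h(u₁)), (0.9683, 0) are collinear:
h(u₁) = -1.3781 · (1.0000 − 0.9683) / (0.7500 − 0.9683) = -1.3781 · (0.031700)/(-0.218300) = 0.200118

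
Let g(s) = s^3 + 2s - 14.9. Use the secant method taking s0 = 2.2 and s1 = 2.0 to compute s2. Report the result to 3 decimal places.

g(2.2) = 0.14800, g(2.0) = -2.90000
s2 = 2.00000 − (-2.90000)·(2.00000 − 2.20000) / (-2.90000 − 0.14800) = 2.00000 − (0.58000)/(-3.04800) = 2.19029

2.190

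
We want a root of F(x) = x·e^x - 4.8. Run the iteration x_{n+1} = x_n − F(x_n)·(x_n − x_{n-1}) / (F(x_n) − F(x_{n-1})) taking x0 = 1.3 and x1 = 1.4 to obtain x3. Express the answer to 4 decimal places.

1.3035

F(1.3) = -0.029914, F(1.4) = 0.877280
x2 = 1.400000 − 0.877280·(1.400000 − 1.300000) / (0.877280 − (-0.029914)) = 1.400000 − (0.087728)/(0.907194) = 1.303297
F(1.303297) = -0.002020
x3 = 1.303297 − (-0.002020)·(1.303297 − 1.400000) / (-0.002020 − 0.877280) = 1.303297 − (0.000195)/(-0.879300) = 1.303520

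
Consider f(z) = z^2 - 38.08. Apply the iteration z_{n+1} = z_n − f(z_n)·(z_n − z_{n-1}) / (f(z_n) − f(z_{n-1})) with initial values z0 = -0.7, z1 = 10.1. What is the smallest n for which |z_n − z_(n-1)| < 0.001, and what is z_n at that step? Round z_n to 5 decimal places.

f(-0.7) = -37.5900000, f(10.1) = 63.9300000
z2 = 10.1000000 − 63.9300000·(10.8000000)/(101.5200000) = 3.2989362;  |Δ| = 6.8010638
f(3.2989362) = -27.1970201
z3 = 3.2989362 − (-27.1970201)·(-6.8010638)/(-91.1270201) = 5.3287257;  |Δ| = 2.0297895
f(5.3287257) = -9.6846826
z4 = 5.3287257 − (-9.6846826)·(2.0297895)/(17.5123376) = 6.4512410;  |Δ| = 1.1225153
f(6.4512410) = 3.5385105
z5 = 6.4512410 − 3.5385105·(1.1225153)/(13.2231930) = 6.1508573;  |Δ| = 0.3003837
f(6.1508573) = -0.2469550
z6 = 6.1508573 − (-0.2469550)·(-0.3003837)/(-3.7854654) = 6.1704536;  |Δ| = 0.0195963
f(6.1704536) = -0.0055024
z7 = 6.1704536 − (-0.0055024)·(0.0195963)/(0.2414526) = 6.1709002;  |Δ| = 0.0004466
|z7 − z6| = 0.0004466 < 0.001

n = 7, z_n = 6.17090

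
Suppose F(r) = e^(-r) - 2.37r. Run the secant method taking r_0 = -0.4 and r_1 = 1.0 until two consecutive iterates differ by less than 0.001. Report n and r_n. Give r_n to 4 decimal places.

n = 5, r_n = 0.3096

F(-0.4) = 2.439825, F(1.0) = -2.002121
r_2 = 1.000000 − (-2.002121)·(1.400000)/(-4.441945) = 0.368977;  |Δ| = 0.631023
F(0.368977) = -0.183035
r_3 = 0.368977 − (-0.183035)·(-0.631023)/(1.819086) = 0.305484;  |Δ| = 0.063493
F(0.305484) = 0.012769
r_4 = 0.305484 − 0.012769·(-0.063493)/(0.195804) = 0.309625;  |Δ| = 0.004141
F(0.309625) = -0.000089
r_5 = 0.309625 − (-0.000089)·(0.004141)/(-0.012857) = 0.309596;  |Δ| = 0.000029
|r_5 − r_4| = 0.000029 < 0.001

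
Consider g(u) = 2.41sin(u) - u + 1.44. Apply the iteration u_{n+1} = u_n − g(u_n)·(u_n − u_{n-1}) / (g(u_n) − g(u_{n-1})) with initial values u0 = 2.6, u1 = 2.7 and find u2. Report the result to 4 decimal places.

g(2.6) = 0.082358, g(2.7) = -0.230014
u2 = 2.700000 − (-0.230014)·(2.700000 − 2.600000) / (-0.230014 − 0.082358) = 2.700000 − (-0.023001)/(-0.312373) = 2.626365

2.6264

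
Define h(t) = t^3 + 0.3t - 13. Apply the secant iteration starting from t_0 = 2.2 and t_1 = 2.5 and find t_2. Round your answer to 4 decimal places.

2.3002

h(2.2) = -1.692000, h(2.5) = 3.375000
t_2 = 2.500000 − 3.375000·(2.500000 − 2.200000) / (3.375000 − (-1.692000)) = 2.500000 − (1.012500)/(5.067000) = 2.300178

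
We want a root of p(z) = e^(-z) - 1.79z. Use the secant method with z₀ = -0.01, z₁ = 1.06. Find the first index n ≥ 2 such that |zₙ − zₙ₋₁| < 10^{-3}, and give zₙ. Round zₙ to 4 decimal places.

n = 5, zₙ = 0.3815

p(-0.01) = 1.027950, p(1.06) = -1.550944
z₂ = 1.060000 − (-1.550944)·(1.070000)/(-2.578894) = 0.416503;  |Δ| = 0.643497
p(0.416503) = -0.086192
z₃ = 0.416503 − (-0.086192)·(-0.643497)/(1.464752) = 0.378637;  |Δ| = 0.037866
p(0.378637) = 0.007034
z₄ = 0.378637 − 0.007034·(-0.037866)/(0.093226) = 0.381494;  |Δ| = 0.002857
p(0.381494) = -0.000034
z₅ = 0.381494 − (-0.000034)·(0.002857)/(-0.007068) = 0.381480;  |Δ| = 0.000014
|z₅ − z₄| = 0.000014 < 10^{-3}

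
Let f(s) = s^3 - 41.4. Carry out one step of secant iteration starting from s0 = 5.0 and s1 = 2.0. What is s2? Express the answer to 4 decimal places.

2.8564

f(5.0) = 83.600000, f(2.0) = -33.400000
s2 = 2.000000 − (-33.400000)·(2.000000 − 5.000000) / (-33.400000 − 83.600000) = 2.000000 − (100.200000)/(-117.000000) = 2.856410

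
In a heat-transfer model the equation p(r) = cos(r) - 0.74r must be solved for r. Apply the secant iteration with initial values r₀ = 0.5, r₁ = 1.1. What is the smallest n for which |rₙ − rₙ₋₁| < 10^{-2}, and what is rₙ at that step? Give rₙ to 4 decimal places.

n = 4, rₙ = 0.8707

p(0.5) = 0.507583, p(1.1) = -0.360404
r₂ = 1.100000 − (-0.360404)·(0.600000)/(-0.867986) = 0.850869;  |Δ| = 0.249131
p(0.850869) = 0.029687
r₃ = 0.850869 − 0.029687·(-0.249131)/(0.390091) = 0.869829;  |Δ| = 0.018960
p(0.869829) = 0.001284
r₄ = 0.869829 − 0.001284·(0.018960)/(-0.028403) = 0.870686;  |Δ| = 0.000857
|r₄ − r₃| = 0.000857 < 10^{-2}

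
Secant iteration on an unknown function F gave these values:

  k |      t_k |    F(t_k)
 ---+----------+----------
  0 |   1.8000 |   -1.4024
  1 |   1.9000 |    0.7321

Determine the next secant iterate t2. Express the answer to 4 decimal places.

t2 = 1.9000 − 0.7321·(1.9000 − 1.8000) / (0.7321 − (-1.4024))
   = 1.9000 − (0.073210)/(2.134500) = 1.865702

1.8657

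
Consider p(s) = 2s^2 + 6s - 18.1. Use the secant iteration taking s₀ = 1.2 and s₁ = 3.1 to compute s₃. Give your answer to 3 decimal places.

1.844

p(1.2) = -8.02000, p(3.1) = 19.72000
s₂ = 3.10000 − 19.72000·(3.10000 − 1.20000) / (19.72000 − (-8.02000)) = 3.10000 − (37.46800)/(27.74000) = 1.74932
p(1.74932) = -1.48390
s₃ = 1.74932 − (-1.48390)·(1.74932 − 3.10000) / (-1.48390 − 19.72000) = 1.74932 − (2.00429)/(-21.20390) = 1.84384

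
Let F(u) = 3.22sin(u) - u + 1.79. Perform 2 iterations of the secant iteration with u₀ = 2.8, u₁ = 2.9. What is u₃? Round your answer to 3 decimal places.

2.817

F(2.8) = 0.06866, F(2.9) = -0.33962
u₂ = 2.90000 − (-0.33962)·(2.90000 − 2.80000) / (-0.33962 − 0.06866) = 2.90000 − (-0.03396)/(-0.40828) = 2.81682
F(2.81682) = 0.00067
u₃ = 2.81682 − 0.00067·(2.81682 − 2.90000) / (0.00067 − (-0.33962)) = 2.81682 − (-0.00006)/(0.34029) = 2.81698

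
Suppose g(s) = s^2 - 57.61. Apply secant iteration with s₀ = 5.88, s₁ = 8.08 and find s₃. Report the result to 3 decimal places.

7.588

g(5.88) = -23.03560, g(8.08) = 7.67640
s₂ = 8.08000 − 7.67640·(8.08000 − 5.88000) / (7.67640 − (-23.03560)) = 8.08000 − (16.88808)/(30.71200) = 7.53011
g(7.53011) = -0.90737
s₃ = 7.53011 − (-0.90737)·(7.53011 − 8.08000) / (-0.90737 − 7.67640) = 7.53011 − (0.49895)/(-8.58377) = 7.58824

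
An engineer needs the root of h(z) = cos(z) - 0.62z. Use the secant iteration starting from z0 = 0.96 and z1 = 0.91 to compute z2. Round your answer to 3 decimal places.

h(0.96) = -0.02168, h(0.91) = 0.04955
z2 = 0.91000 − 0.04955·(0.91000 − 0.96000) / (0.04955 − (-0.02168)) = 0.91000 − (-0.00248)/(0.07123) = 0.94478

0.945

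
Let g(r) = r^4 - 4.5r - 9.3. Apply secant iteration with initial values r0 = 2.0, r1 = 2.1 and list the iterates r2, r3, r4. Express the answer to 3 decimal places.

g(2.0) = -2.30000, g(2.1) = 0.69810
r2 = 2.10000 − 0.69810·(2.10000 − 2.00000) / (0.69810 − (-2.30000)) = 2.10000 − (0.06981)/(2.99810) = 2.07672
g(2.07672) = -0.04544
r3 = 2.07672 − (-0.04544)·(2.07672 − 2.10000) / (-0.04544 − 0.69810) = 2.07672 − (0.00106)/(-0.74354) = 2.07814
g(2.07814) = -0.00081
r4 = 2.07814 − (-0.00081)·(2.07814 − 2.07672) / (-0.00081 − (-0.04544)) = 2.07814 − (0.00000)/(0.04463) = 2.07816

2.077, 2.078, 2.078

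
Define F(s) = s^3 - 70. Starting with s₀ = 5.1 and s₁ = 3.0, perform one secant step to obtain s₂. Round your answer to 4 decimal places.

F(5.1) = 62.651000, F(3.0) = -43.000000
s₂ = 3.000000 − (-43.000000)·(3.000000 − 5.100000) / (-43.000000 − 62.651000) = 3.000000 − (90.300000)/(-105.651000) = 3.854701

3.8547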